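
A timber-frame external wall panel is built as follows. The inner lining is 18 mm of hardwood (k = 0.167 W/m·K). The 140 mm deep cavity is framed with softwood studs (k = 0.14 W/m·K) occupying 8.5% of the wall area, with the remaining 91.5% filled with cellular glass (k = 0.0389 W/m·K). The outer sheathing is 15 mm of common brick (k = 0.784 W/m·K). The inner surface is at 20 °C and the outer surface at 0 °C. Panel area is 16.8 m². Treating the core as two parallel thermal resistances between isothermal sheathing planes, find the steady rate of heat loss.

Q ≈ 109 W

Sheathing layers in series; stud and cavity paths in parallel between them.
R_inner = 0.018/(0.167×16.8) = 0.006416 K/W
R_stud  = 0.14/(0.14×0.085×16.8) = 0.7003 K/W
R_cav   = 0.14/(0.0389×0.915×16.8) = 0.2341 K/W
1/R_core = 1/R_stud + 1/R_cav → R_core = 0.1755 K/W
R_outer = 0.015/(0.784×16.8) = 0.001139 K/W
R_total = 0.183 K/W
Q = ΔT/R_total = 20/0.183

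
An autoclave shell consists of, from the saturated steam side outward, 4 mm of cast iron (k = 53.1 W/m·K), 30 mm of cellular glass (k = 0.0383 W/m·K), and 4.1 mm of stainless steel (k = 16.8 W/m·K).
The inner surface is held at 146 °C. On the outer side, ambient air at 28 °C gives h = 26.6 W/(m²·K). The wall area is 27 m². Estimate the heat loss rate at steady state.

Q ≈ 3880 W

Series thermal resistances:
R_cast iron = L/(kA) = 0.004/(53.1×27) = 2.79×10^-6 K/W
R_cellular glass = L/(kA) = 0.03/(0.0383×27) = 0.02901 K/W
R_stainless steel = L/(kA) = 0.0041/(16.8×27) = 9.039×10^-6 K/W
R_outer film = 1/(h_o·A) = 1/(26.6×27) = 0.001392 K/W
R_total = 0.03041 K/W
Q = ΔT / R_total = 118 / 0.03041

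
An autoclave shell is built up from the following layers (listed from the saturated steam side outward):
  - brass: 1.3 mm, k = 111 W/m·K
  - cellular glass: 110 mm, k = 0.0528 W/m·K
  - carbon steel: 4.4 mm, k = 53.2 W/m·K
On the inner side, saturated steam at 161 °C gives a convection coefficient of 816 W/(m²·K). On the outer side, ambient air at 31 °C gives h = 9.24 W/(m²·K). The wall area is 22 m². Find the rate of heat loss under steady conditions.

Q ≈ 1300 W

Model the wall as resistances in series:
R_inner film = 1/(h_i·A) = 1/(816×22) = 5.57×10^-5 K/W
R_brass = L/(kA) = 0.0013/(111×22) = 5.324×10^-7 K/W
R_cellular glass = L/(kA) = 0.11/(0.0528×22) = 0.0947 K/W
R_carbon steel = L/(kA) = 0.0044/(53.2×22) = 3.759×10^-6 K/W
R_outer film = 1/(h_o·A) = 1/(9.24×22) = 0.004919 K/W
R_total = 0.09968 K/W
Q = ΔT / R_total = 130 / 0.09968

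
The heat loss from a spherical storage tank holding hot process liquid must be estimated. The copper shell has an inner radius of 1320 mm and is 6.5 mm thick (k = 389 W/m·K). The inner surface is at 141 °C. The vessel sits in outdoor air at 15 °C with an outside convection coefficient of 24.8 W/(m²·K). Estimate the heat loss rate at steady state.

Q ≈ 69100 W

Each spherical layer contributes R = (1/r_i − 1/r_o)/(4πk):
R_copper shell = (1/1.32 − 1/1.3265)/(4π×389) = 7.594×10^-7 K/W
R_outer film = 1/(h·4πr_o²) = 1/(24.8×4π×1.3265²) = 0.001824 K/W
R_total = 0.001824 K/W
Q = ΔT/R_total = 126/0.001824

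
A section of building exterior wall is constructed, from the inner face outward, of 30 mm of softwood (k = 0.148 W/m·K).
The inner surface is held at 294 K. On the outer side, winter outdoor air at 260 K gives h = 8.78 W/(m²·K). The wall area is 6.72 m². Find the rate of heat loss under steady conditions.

Q ≈ 722 W

Thermal resistances in series:
R_softwood = L/(kA) = 0.03/(0.148×6.72) = 0.03016 K/W
R_outer film = 1/(h_o·A) = 1/(8.78×6.72) = 0.01695 K/W
R_total = 0.04711 K/W
Q = ΔT / R_total = 34 / 0.04711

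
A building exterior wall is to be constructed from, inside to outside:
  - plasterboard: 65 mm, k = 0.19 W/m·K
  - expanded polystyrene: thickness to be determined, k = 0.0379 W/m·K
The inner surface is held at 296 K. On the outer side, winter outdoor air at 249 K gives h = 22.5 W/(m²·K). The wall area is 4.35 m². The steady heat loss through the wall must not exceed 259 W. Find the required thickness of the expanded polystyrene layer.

Treating each layer as a thermal resistance in series:
R_plasterboard = L/(kA) = 0.065/(0.19×4.35) = 0.07864 K/W
R_outer film = 1/(h_o·A) = 1/(22.5×4.35) = 0.01022 K/W
Sum of the known resistances R_other = 0.08886 K/W
Required total resistance R_tot = ΔT/Q_allow = 47/259 = 0.1815 K/W
R_expanded polystyrene = R_tot − R_other = 0.09261 K/W
L = R·k·A = 0.09261×0.0379×4.35

L ≈ 15.3 mm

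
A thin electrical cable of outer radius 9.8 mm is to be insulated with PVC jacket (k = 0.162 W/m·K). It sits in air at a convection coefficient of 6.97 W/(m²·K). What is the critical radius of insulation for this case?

r_cr ≈ 23.2 mm

For a cylinder r_cr = k/h = 0.162/6.97
r_cr = 23.2 mm; since the bare radius (9.8 mm) is below r_cr, adding a thin layer of insulation will *increase* heat loss.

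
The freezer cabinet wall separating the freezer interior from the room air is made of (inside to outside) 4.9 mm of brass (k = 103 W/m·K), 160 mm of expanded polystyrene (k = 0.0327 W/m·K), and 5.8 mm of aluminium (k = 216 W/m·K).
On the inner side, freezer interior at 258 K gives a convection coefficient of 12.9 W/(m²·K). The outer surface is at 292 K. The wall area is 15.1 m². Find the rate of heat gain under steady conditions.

Q ≈ 103 W

Series thermal resistances:
R_inner film = 1/(h_i·A) = 1/(12.9×15.1) = 0.005134 K/W
R_brass = L/(kA) = 0.0049/(103×15.1) = 3.151×10^-6 K/W
R_expanded polystyrene = L/(kA) = 0.16/(0.0327×15.1) = 0.324 K/W
R_aluminium = L/(kA) = 0.0058/(216×15.1) = 1.778×10^-6 K/W
R_total = 0.3292 K/W
Q = ΔT / R_total = 34 / 0.3292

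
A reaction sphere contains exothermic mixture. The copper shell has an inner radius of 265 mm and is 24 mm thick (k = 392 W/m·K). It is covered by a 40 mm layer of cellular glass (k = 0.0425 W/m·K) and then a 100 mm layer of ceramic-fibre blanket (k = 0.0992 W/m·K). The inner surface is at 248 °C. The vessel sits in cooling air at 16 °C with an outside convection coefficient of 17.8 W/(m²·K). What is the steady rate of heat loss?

Radial (spherical) resistances in series:
R_copper shell = (1/0.265 − 1/0.289)/(4π×392) = 6.362×10^-5 K/W
R_cellular glass = (1/0.289 − 1/0.329)/(4π×0.0425) = 0.7877 K/W
R_ceramic-fibre blanket = (1/0.329 − 1/0.429)/(4π×0.0992) = 0.5684 K/W
R_outer film = 1/(h·4πr_o²) = 1/(17.8×4π×0.429²) = 0.02429 K/W
R_total = 1.38 K/W
Q = ΔT/R_total = 232/1.38

Q ≈ 168 W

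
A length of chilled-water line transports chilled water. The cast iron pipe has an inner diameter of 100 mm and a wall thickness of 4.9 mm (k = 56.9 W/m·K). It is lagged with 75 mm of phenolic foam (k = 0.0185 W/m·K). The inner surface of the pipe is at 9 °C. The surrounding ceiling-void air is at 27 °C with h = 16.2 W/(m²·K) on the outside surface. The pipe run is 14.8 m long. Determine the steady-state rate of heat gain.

Q ≈ 35.6 W

For a radial system each layer contributes R = ln(r_out/r_in)/(2πkL); films add R = 1/(hA).
R_cast iron pipe wall = ln(54.9/50)/(2π×56.9×14.8) = 1.767×10^-5 K/W
R_phenolic foam = ln(129.9/54.9)/(2π×0.0185×14.8) = 0.5006 K/W
R_outer film = 1/(h_o·2πr_oL) = 1/(16.2×2π×0.1299×14.8) = 0.00511 K/W
R_total = 0.5058 K/W
Q = ΔT/R_total = 18/0.5058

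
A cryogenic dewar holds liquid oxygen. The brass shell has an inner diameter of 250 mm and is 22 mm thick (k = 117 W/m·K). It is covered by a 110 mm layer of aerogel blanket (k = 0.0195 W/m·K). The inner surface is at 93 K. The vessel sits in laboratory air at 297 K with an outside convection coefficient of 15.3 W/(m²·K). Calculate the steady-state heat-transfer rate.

Q ≈ 17.1 W

Spherical conduction: R = (1/r_in − 1/r_out)/(4πk) per layer; series-sum.
R_brass shell = (1/0.125 − 1/0.147)/(4π×117) = 8.143×10^-4 K/W
R_aerogel blanket = (1/0.147 − 1/0.257)/(4π×0.0195) = 11.88 K/W
R_outer film = 1/(h·4πr_o²) = 1/(15.3×4π×0.257²) = 0.07875 K/W
R_total = 11.96 K/W
Q = ΔT/R_total = 204/11.96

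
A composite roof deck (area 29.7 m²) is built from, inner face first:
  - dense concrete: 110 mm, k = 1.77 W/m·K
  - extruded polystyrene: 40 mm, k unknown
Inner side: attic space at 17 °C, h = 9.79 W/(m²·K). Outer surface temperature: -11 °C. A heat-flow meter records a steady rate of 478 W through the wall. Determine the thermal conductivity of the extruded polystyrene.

k ≈ 0.0254 W/(m·K)

Thermal resistances in series:
R_inner film = 1/(h_i·A) = 1/(9.79×29.7) = 0.003439 K/W
R_dense concrete = L/(kA) = 0.11/(1.77×29.7) = 0.002092 K/W
Sum of known resistances R_other = 0.005532 K/W
Total R = ΔT/Q = 28/478 = 0.05858 K/W
R_extruded polystyrene = R_total − R_other = 0.05305 K/W
k = L/(R·A) = 0.04/(0.05305×29.7)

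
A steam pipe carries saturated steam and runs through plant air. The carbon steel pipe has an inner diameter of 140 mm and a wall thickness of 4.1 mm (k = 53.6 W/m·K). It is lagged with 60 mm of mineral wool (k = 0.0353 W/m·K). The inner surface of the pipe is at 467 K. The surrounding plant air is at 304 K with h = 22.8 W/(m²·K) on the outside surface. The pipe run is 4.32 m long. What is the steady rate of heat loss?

Per-layer cylindrical resistances, series-summed:
R_carbon steel pipe wall = ln(74.1/70)/(2π×53.6×4.32) = 3.912×10^-5 K/W
R_mineral wool = ln(134.1/74.1)/(2π×0.0353×4.32) = 0.6191 K/W
R_outer film = 1/(h_o·2πr_oL) = 1/(22.8×2π×0.1341×4.32) = 0.01205 K/W
R_total = 0.6312 K/W
Q = ΔT/R_total = 163/0.6312

Q ≈ 258 W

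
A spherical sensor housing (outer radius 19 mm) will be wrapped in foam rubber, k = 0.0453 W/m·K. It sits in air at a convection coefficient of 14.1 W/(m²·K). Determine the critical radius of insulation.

r_cr ≈ 6.43 mm

For a sphere r_cr = 2k/h = 2×0.0453/14.1
r_cr = 6.43 mm; since the bare radius (19 mm) is above r_cr, any added insulation will reduce heat loss.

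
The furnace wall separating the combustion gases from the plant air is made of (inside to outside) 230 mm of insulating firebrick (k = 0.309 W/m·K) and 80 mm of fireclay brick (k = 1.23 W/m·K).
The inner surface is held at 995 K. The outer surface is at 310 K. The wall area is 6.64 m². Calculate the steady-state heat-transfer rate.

Q ≈ 5620 W

Model the wall as resistances in series:
R_insulating firebrick = L/(kA) = 0.23/(0.309×6.64) = 0.1121 K/W
R_fireclay brick = L/(kA) = 0.08/(1.23×6.64) = 0.009795 K/W
R_total = 0.1219 K/W
Q = ΔT / R_total = 685 / 0.1219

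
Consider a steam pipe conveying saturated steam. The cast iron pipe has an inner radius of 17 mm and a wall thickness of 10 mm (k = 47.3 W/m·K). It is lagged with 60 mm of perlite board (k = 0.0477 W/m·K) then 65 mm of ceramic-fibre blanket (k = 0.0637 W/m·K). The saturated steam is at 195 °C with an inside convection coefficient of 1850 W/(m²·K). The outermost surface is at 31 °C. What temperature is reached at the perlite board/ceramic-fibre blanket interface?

Cylindrical conduction, so R = ln(r₂/r₁)/(2πkL) per layer, in series:
R_inner film = 1/(h_i·2πr₁L) = 1/(1850×2π×0.017×1) = 0.005061 K/W
R_cast iron pipe wall = ln(27/17)/(2π×47.3×1) = 0.001557 K/W
R_perlite board = ln(87/27)/(2π×0.0477×1) = 3.904 K/W
R_ceramic-fibre blanket = ln(152/87)/(2π×0.0637×1) = 1.394 K/W
R_total = 5.305 K/W
Q = ΔT/R_total = 164/5.305
Q = 30.9 W/m
T_interface = T_inner − Q·ΣR(inner→interface) = 195 − 30.9×3.911

T ≈ 74.1 °C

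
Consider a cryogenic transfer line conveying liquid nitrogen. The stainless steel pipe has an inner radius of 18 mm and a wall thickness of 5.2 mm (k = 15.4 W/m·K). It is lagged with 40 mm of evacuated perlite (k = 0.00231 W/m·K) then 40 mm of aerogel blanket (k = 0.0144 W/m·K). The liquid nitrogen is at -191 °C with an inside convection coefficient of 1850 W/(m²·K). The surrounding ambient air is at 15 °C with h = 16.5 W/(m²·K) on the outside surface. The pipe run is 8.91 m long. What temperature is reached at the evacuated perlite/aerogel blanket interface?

For a radial system each layer contributes R = ln(r_out/r_in)/(2πkL); films add R = 1/(hA).
R_inner film = 1/(h_i·2πr₁L) = 1/(1850×2π×0.018×8.91) = 5.364×10^-4 K/W
R_stainless steel pipe wall = ln(23.2/18)/(2π×15.4×8.91) = 2.944×10^-4 K/W
R_evacuated perlite = ln(63.2/23.2)/(2π×0.00231×8.91) = 7.749 K/W
R_aerogel blanket = ln(103.2/63.2)/(2π×0.0144×8.91) = 0.6083 K/W
R_outer film = 1/(h_o·2πr_oL) = 1/(16.5×2π×0.1032×8.91) = 0.01049 K/W
R_total = 8.369 K/W
Q = ΔT/R_total = 206/8.369
Q = 24.6 W
T_interface = T_inner + Q·ΣR(inner→interface) = -191 + 24.6×7.75

T ≈ -0.231 °C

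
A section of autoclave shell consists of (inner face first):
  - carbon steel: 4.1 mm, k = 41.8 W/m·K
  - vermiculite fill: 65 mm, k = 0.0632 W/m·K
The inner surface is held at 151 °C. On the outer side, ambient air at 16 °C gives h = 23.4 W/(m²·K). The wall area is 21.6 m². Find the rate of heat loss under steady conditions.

Q ≈ 2720 W

Thermal resistances in series:
R_carbon steel = L/(kA) = 0.0041/(41.8×21.6) = 4.541×10^-6 K/W
R_vermiculite fill = L/(kA) = 0.065/(0.0632×21.6) = 0.04761 K/W
R_outer film = 1/(h_o·A) = 1/(23.4×21.6) = 0.001978 K/W
R_total = 0.0496 K/W
Q = ΔT / R_total = 135 / 0.0496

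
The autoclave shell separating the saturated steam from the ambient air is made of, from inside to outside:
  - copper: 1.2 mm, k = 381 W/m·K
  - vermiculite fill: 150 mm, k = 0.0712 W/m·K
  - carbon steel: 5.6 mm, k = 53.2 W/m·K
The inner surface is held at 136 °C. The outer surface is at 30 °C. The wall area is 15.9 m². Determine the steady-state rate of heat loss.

Using the resistance-network approach (series):
R_copper = L/(kA) = 0.0012/(381×15.9) = 1.981×10^-7 K/W
R_vermiculite fill = L/(kA) = 0.15/(0.0712×15.9) = 0.1325 K/W
R_carbon steel = L/(kA) = 0.0056/(53.2×15.9) = 6.62×10^-6 K/W
R_total = 0.1325 K/W
Q = ΔT / R_total = 106 / 0.1325

Q ≈ 800 W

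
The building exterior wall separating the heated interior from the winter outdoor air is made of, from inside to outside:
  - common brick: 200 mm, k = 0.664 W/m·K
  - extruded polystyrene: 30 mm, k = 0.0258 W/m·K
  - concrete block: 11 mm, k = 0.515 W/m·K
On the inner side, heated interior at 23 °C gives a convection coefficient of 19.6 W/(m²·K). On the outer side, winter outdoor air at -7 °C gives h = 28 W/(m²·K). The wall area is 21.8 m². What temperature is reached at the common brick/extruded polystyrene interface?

Model the wall as resistances in series:
R_inner film = 1/(h_i·A) = 1/(19.6×21.8) = 0.00234 K/W
R_common brick = L/(kA) = 0.2/(0.664×21.8) = 0.01382 K/W
R_extruded polystyrene = L/(kA) = 0.03/(0.0258×21.8) = 0.05334 K/W
R_concrete block = L/(kA) = 0.011/(0.515×21.8) = 9.798×10^-4 K/W
R_outer film = 1/(h_o·A) = 1/(28×21.8) = 0.001638 K/W
R_total = 0.07211 K/W;  Q = ΔT/R_total = 30/0.07211 = 416 W
T_interface = T_inner − Q·ΣR(inner→interface) = 23 − 416×0.01616

T ≈ 16.3 °C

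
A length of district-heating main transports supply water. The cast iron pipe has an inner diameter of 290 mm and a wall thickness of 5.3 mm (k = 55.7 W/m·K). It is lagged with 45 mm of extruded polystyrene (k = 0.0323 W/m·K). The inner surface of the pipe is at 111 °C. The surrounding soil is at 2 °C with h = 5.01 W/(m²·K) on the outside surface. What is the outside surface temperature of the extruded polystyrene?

Treating each annulus and film as a series resistance:
R_cast iron pipe wall = ln(150.3/145)/(2π×55.7×1) = 1.026×10^-4 K/W
R_extruded polystyrene = ln(195.3/150.3)/(2π×0.0323×1) = 1.291 K/W
R_outer film = 1/(h_o·2πr_oL) = 1/(5.01×2π×0.1953×1) = 0.1627 K/W
R_total = 1.453 K/W
Q = ΔT/R_total = 109/1.453
Q = 75 W/m
T_interface = T_inner − Q·ΣR(inner→interface) = 111 − 75×1.291

T ≈ 14.2 °C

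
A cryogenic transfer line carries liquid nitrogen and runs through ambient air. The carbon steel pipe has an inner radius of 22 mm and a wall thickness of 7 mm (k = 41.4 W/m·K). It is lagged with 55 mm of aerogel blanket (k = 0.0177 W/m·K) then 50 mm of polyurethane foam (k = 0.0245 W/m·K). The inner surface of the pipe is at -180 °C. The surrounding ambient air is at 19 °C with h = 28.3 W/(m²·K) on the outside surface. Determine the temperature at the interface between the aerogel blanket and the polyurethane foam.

Treating each annulus and film as a series resistance:
R_carbon steel pipe wall = ln(29/22)/(2π×41.4×1) = 0.001062 K/W
R_aerogel blanket = ln(84/29)/(2π×0.0177×1) = 9.563 K/W
R_polyurethane foam = ln(134/84)/(2π×0.0245×1) = 3.034 K/W
R_outer film = 1/(h_o·2πr_oL) = 1/(28.3×2π×0.134×1) = 0.04197 K/W
R_total = 12.64 K/W
Q = ΔT/R_total = 199/12.64
Q = 15.7 W/m
T_interface = T_inner + Q·ΣR(inner→interface) = -180 + 15.7×9.564

T ≈ -29.4 °C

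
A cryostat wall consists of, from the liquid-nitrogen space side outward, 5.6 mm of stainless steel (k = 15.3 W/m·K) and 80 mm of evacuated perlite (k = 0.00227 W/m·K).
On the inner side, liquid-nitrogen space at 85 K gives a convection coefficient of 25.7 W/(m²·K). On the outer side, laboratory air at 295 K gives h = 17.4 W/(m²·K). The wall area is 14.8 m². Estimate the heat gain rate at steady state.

Q ≈ 87.9 W

Series thermal resistances:
R_inner film = 1/(h_i·A) = 1/(25.7×14.8) = 0.002629 K/W
R_stainless steel = L/(kA) = 0.0056/(15.3×14.8) = 2.473×10^-5 K/W
R_evacuated perlite = L/(kA) = 0.08/(0.00227×14.8) = 2.381 K/W
R_outer film = 1/(h_o·A) = 1/(17.4×14.8) = 0.003883 K/W
R_total = 2.388 K/W
Q = ΔT / R_total = 210 / 2.388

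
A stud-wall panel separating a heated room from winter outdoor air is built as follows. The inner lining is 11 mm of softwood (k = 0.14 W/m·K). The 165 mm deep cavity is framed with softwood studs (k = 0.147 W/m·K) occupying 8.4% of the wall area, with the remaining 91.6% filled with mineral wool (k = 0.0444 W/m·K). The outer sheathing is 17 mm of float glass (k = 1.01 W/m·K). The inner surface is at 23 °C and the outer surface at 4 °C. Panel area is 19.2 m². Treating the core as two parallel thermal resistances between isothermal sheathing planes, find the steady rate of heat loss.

Q ≈ 114 W

Sheathing layers in series; stud and cavity paths in parallel between them.
R_inner = 0.011/(0.14×19.2) = 0.004092 K/W
R_stud  = 0.165/(0.147×0.084×19.2) = 0.696 K/W
R_cav   = 0.165/(0.0444×0.916×19.2) = 0.2113 K/W
1/R_core = 1/R_stud + 1/R_cav → R_core = 0.1621 K/W
R_outer = 0.017/(1.01×19.2) = 8.767×10^-4 K/W
R_total = 0.1671 K/W
Q = ΔT/R_total = 19/0.1671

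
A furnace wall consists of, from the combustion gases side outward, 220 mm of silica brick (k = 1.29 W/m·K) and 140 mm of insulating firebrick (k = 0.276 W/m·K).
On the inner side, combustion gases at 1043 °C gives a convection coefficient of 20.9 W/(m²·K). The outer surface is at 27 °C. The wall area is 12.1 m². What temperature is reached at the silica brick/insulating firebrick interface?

T ≈ 737 °C

Series thermal resistances:
R_inner film = 1/(h_i·A) = 1/(20.9×12.1) = 0.003954 K/W
R_silica brick = L/(kA) = 0.22/(1.29×12.1) = 0.01409 K/W
R_insulating firebrick = L/(kA) = 0.14/(0.276×12.1) = 0.04192 K/W
R_total = 0.05997 K/W;  Q = ΔT/R_total = 1016/0.05997 = 16940 W
T_interface = T_inner − Q·ΣR(inner→interface) = 1043 − 16900×0.01805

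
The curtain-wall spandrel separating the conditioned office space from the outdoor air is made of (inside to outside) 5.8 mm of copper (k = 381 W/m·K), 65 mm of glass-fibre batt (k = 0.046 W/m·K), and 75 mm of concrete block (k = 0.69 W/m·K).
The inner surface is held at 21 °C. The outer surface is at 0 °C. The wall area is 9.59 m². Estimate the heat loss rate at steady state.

Thermal resistances in series:
R_copper = L/(kA) = 0.0058/(381×9.59) = 1.587×10^-6 K/W
R_glass-fibre batt = L/(kA) = 0.065/(0.046×9.59) = 0.1473 K/W
R_concrete block = L/(kA) = 0.075/(0.69×9.59) = 0.01133 K/W
R_total = 0.1587 K/W
Q = ΔT / R_total = 21 / 0.1587

Q ≈ 132 W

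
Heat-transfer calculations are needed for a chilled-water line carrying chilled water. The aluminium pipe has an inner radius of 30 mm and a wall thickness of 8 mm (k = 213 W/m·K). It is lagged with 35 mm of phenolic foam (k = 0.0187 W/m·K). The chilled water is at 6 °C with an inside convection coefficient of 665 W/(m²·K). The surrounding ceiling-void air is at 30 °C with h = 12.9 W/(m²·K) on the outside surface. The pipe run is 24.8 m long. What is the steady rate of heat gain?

Q ≈ 104 W

Treating each annulus and film as a series resistance:
R_inner film = 1/(h_i·2πr₁L) = 1/(665×2π×0.03×24.8) = 3.217×10^-4 K/W
R_aluminium pipe wall = ln(38/30)/(2π×213×24.8) = 7.122×10^-6 K/W
R_phenolic foam = ln(73/38)/(2π×0.0187×24.8) = 0.2241 K/W
R_outer film = 1/(h_o·2πr_oL) = 1/(12.9×2π×0.073×24.8) = 0.006815 K/W
R_total = 0.2312 K/W
Q = ΔT/R_total = 24/0.2312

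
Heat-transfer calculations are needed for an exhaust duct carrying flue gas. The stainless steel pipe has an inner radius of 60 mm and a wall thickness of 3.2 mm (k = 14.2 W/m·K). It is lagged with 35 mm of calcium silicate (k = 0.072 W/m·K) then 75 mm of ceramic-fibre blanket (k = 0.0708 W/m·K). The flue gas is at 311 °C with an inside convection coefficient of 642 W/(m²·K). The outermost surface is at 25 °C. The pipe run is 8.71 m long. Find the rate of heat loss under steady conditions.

Cylindrical conduction, so R = ln(r₂/r₁)/(2πkL) per layer, in series:
R_inner film = 1/(h_i·2πr₁L) = 1/(642×2π×0.06×8.71) = 4.744×10^-4 K/W
R_stainless steel pipe wall = ln(63.2/60)/(2π×14.2×8.71) = 6.686×10^-5 K/W
R_calcium silicate = ln(98.2/63.2)/(2π×0.072×8.71) = 0.1118 K/W
R_ceramic-fibre blanket = ln(173.2/98.2)/(2π×0.0708×8.71) = 0.1464 K/W
R_total = 0.2588 K/W
Q = ΔT/R_total = 286/0.2588

Q ≈ 1100 W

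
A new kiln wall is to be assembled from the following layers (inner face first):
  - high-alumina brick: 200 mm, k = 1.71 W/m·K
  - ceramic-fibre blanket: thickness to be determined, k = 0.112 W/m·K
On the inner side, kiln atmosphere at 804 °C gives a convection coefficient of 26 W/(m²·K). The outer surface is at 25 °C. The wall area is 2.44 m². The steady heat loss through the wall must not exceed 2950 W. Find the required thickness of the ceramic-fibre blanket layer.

L ≈ 54.8 mm

Treating each layer as a thermal resistance in series:
R_inner film = 1/(h_i·A) = 1/(26×2.44) = 0.01576 K/W
R_high-alumina brick = L/(kA) = 0.2/(1.71×2.44) = 0.04793 K/W
Sum of the known resistances R_other = 0.0637 K/W
Required total resistance R_tot = ΔT/Q_allow = 779/2950 = 0.2641 K/W
R_ceramic-fibre blanket = R_tot − R_other = 0.2004 K/W
L = R·k·A = 0.2004×0.112×2.44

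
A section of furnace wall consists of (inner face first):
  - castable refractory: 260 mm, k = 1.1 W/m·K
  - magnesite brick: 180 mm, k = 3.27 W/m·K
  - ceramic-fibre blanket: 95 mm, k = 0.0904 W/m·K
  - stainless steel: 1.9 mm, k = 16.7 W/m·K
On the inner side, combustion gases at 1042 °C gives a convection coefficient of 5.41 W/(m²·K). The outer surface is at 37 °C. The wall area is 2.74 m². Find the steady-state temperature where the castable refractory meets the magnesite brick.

T ≈ 765 °C

Thermal resistances in series:
R_inner film = 1/(h_i·A) = 1/(5.41×2.74) = 0.06746 K/W
R_castable refractory = L/(kA) = 0.26/(1.1×2.74) = 0.08626 K/W
R_magnesite brick = L/(kA) = 0.18/(3.27×2.74) = 0.02009 K/W
R_ceramic-fibre blanket = L/(kA) = 0.095/(0.0904×2.74) = 0.3835 K/W
R_stainless steel = L/(kA) = 0.0019/(16.7×2.74) = 4.152×10^-5 K/W
R_total = 0.5574 K/W;  Q = ΔT/R_total = 1005/0.5574 = 1803 W
T_interface = T_inner − Q·ΣR(inner→interface) = 1042 − 1800×0.1537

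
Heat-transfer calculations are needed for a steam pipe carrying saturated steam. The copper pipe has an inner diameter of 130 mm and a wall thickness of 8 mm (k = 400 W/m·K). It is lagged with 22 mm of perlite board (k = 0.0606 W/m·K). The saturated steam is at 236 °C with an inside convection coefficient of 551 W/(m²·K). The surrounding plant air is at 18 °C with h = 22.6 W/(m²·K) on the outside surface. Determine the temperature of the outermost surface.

For a radial system each layer contributes R = ln(r_out/r_in)/(2πkL); films add R = 1/(hA).
R_inner film = 1/(h_i·2πr₁L) = 1/(551×2π×0.065×1) = 0.004444 K/W
R_copper pipe wall = ln(73/65)/(2π×400×1) = 4.618×10^-5 K/W
R_perlite board = ln(95/73)/(2π×0.0606×1) = 0.6918 K/W
R_outer film = 1/(h_o·2πr_oL) = 1/(22.6×2π×0.095×1) = 0.07413 K/W
R_total = 0.7704 K/W
Q = ΔT/R_total = 218/0.7704
Q = 283 W/m
T_interface = T_inner − Q·ΣR(inner→interface) = 236 − 283×0.6963

T ≈ 39 °C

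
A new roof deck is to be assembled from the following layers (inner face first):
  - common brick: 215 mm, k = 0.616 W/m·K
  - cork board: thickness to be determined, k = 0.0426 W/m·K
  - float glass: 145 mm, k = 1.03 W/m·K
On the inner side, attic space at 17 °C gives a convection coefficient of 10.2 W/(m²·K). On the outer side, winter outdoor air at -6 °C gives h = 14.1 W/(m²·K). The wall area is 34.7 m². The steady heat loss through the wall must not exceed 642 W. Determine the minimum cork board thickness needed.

Treating each layer as a thermal resistance in series:
R_inner film = 1/(h_i·A) = 1/(10.2×34.7) = 0.002825 K/W
R_common brick = L/(kA) = 0.215/(0.616×34.7) = 0.01006 K/W
R_float glass = L/(kA) = 0.145/(1.03×34.7) = 0.004057 K/W
R_outer film = 1/(h_o·A) = 1/(14.1×34.7) = 0.002044 K/W
Sum of the known resistances R_other = 0.01898 K/W
Required total resistance R_tot = ΔT/Q_allow = 23/642 = 0.03583 K/W
R_cork board = R_tot − R_other = 0.01684 K/W
L = R·k·A = 0.01684×0.0426×34.7

L ≈ 24.9 mm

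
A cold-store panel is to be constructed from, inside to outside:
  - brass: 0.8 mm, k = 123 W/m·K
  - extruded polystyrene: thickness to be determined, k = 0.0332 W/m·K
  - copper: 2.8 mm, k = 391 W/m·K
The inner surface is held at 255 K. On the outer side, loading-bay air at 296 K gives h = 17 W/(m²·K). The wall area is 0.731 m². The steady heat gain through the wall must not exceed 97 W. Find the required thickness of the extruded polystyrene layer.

L ≈ 8.3 mm

Thermal resistances in series:
R_brass = L/(kA) = 0.0008/(123×0.731) = 8.897×10^-6 K/W
R_copper = L/(kA) = 0.0028/(391×0.731) = 9.796×10^-6 K/W
R_outer film = 1/(h_o·A) = 1/(17×0.731) = 0.08047 K/W
Sum of the known resistances R_other = 0.08049 K/W
Required total resistance R_tot = ΔT/Q_allow = 41/97 = 0.4227 K/W
R_extruded polystyrene = R_tot − R_other = 0.3422 K/W
L = R·k·A = 0.3422×0.0332×0.731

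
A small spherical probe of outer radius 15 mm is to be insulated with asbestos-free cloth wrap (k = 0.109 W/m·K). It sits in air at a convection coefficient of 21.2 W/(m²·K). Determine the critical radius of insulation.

For a sphere r_cr = 2k/h = 2×0.109/21.2
r_cr = 10.3 mm; since the bare radius (15 mm) is above r_cr, any added insulation will reduce heat loss.

r_cr ≈ 10.3 mm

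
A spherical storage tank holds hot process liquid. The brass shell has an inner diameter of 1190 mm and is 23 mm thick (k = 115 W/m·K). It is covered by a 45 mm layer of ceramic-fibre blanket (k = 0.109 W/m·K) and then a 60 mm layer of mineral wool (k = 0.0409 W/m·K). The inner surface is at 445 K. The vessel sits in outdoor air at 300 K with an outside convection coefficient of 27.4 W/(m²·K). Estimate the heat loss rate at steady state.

Spherical conduction: R = (1/r_in − 1/r_out)/(4πk) per layer; series-sum.
R_brass shell = (1/0.595 − 1/0.618)/(4π×115) = 4.328×10^-5 K/W
R_ceramic-fibre blanket = (1/0.618 − 1/0.663)/(4π×0.109) = 0.08018 K/W
R_mineral wool = (1/0.663 − 1/0.723)/(4π×0.0409) = 0.2435 K/W
R_outer film = 1/(h·4πr_o²) = 1/(27.4×4π×0.723²) = 0.005556 K/W
R_total = 0.3293 K/W
Q = ΔT/R_total = 145/0.3293

Q ≈ 440 W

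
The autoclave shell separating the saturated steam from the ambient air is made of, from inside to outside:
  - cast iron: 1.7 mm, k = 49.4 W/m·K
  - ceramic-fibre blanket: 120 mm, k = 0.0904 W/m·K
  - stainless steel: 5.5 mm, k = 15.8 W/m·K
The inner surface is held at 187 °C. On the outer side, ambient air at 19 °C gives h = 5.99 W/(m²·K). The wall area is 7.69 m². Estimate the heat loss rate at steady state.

Treating each layer as a thermal resistance in series:
R_cast iron = L/(kA) = 0.0017/(49.4×7.69) = 4.475×10^-6 K/W
R_ceramic-fibre blanket = L/(kA) = 0.12/(0.0904×7.69) = 0.1726 K/W
R_stainless steel = L/(kA) = 0.0055/(15.8×7.69) = 4.527×10^-5 K/W
R_outer film = 1/(h_o·A) = 1/(5.99×7.69) = 0.02171 K/W
R_total = 0.1944 K/W
Q = ΔT / R_total = 168 / 0.1944

Q ≈ 864 W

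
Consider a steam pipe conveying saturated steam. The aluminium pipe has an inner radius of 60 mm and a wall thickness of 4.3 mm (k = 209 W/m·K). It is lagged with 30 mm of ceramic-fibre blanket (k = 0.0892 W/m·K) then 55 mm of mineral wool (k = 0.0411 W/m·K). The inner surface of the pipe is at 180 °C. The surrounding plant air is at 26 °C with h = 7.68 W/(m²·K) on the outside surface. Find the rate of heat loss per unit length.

q′ ≈ 59.2 W/m

Per-layer cylindrical resistances, series-summed:
R_aluminium pipe wall = ln(64.3/60)/(2π×209×1) = 5.271×10^-5 K/W
R_ceramic-fibre blanket = ln(94.3/64.3)/(2π×0.0892×1) = 0.6832 K/W
R_mineral wool = ln(149.3/94.3)/(2π×0.0411×1) = 1.779 K/W
R_outer film = 1/(h_o·2πr_oL) = 1/(7.68×2π×0.1493×1) = 0.1388 K/W
R_total = 2.601 K/W
Q = ΔT/R_total = 154/2.601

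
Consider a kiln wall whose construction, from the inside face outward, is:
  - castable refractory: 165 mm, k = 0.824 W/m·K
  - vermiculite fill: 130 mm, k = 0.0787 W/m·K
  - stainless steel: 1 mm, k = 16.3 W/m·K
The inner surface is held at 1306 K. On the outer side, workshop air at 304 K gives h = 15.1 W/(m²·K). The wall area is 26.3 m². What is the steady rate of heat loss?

Series thermal resistances:
R_castable refractory = L/(kA) = 0.165/(0.824×26.3) = 0.007614 K/W
R_vermiculite fill = L/(kA) = 0.13/(0.0787×26.3) = 0.06281 K/W
R_stainless steel = L/(kA) = 0.001/(16.3×26.3) = 2.333×10^-6 K/W
R_outer film = 1/(h_o·A) = 1/(15.1×26.3) = 0.002518 K/W
R_total = 0.07294 K/W
Q = ΔT / R_total = 1002 / 0.07294

Q ≈ 13700 W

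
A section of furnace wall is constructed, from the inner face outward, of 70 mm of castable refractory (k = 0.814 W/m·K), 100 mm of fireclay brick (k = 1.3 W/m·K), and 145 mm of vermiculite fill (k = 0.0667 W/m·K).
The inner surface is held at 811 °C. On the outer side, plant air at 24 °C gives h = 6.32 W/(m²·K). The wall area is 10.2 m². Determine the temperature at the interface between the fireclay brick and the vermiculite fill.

Model the wall as resistances in series:
R_castable refractory = L/(kA) = 0.07/(0.814×10.2) = 0.008431 K/W
R_fireclay brick = L/(kA) = 0.1/(1.3×10.2) = 0.007541 K/W
R_vermiculite fill = L/(kA) = 0.145/(0.0667×10.2) = 0.2131 K/W
R_outer film = 1/(h_o·A) = 1/(6.32×10.2) = 0.01551 K/W
R_total = 0.2446 K/W;  Q = ΔT/R_total = 787/0.2446 = 3217 W
T_interface = T_inner − Q·ΣR(inner→interface) = 811 − 3220×0.01597

T ≈ 760 °C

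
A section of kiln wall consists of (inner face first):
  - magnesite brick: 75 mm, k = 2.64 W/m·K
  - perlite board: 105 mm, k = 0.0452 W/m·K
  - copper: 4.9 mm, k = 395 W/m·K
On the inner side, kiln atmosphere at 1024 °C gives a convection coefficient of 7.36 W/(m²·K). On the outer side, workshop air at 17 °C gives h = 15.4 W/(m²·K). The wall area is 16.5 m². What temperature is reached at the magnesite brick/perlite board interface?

T ≈ 959 °C

Model the wall as resistances in series:
R_inner film = 1/(h_i·A) = 1/(7.36×16.5) = 0.008235 K/W
R_magnesite brick = L/(kA) = 0.075/(2.64×16.5) = 0.001722 K/W
R_perlite board = L/(kA) = 0.105/(0.0452×16.5) = 0.1408 K/W
R_copper = L/(kA) = 0.0049/(395×16.5) = 7.518×10^-7 K/W
R_outer film = 1/(h_o·A) = 1/(15.4×16.5) = 0.003935 K/W
R_total = 0.1547 K/W;  Q = ΔT/R_total = 1007/0.1547 = 6510 W
T_interface = T_inner − Q·ΣR(inner→interface) = 1024 − 6510×0.009956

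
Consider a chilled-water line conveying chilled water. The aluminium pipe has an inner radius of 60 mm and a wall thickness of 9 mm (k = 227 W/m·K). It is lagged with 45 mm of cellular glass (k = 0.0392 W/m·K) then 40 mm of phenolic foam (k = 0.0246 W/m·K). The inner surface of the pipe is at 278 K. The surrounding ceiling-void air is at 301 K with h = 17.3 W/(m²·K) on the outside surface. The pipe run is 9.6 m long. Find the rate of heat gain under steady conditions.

Cylindrical conduction, so R = ln(r₂/r₁)/(2πkL) per layer, in series:
R_aluminium pipe wall = ln(69/60)/(2π×227×9.6) = 1.021×10^-5 K/W
R_cellular glass = ln(114/69)/(2π×0.0392×9.6) = 0.2123 K/W
R_phenolic foam = ln(154/114)/(2π×0.0246×9.6) = 0.2027 K/W
R_outer film = 1/(h_o·2πr_oL) = 1/(17.3×2π×0.154×9.6) = 0.006223 K/W
R_total = 0.4213 K/W
Q = ΔT/R_total = 23/0.4213

Q ≈ 54.6 W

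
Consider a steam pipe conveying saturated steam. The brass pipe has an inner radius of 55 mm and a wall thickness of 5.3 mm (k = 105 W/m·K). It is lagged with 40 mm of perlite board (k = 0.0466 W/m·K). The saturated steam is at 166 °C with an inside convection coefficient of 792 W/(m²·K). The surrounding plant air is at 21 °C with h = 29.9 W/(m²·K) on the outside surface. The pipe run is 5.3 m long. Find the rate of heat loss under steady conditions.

Q ≈ 428 W

Treating each annulus and film as a series resistance:
R_inner film = 1/(h_i·2πr₁L) = 1/(792×2π×0.055×5.3) = 6.894×10^-4 K/W
R_brass pipe wall = ln(60.3/55)/(2π×105×5.3) = 2.631×10^-5 K/W
R_perlite board = ln(100.3/60.3)/(2π×0.0466×5.3) = 0.3279 K/W
R_outer film = 1/(h_o·2πr_oL) = 1/(29.9×2π×0.1003×5.3) = 0.01001 K/W
R_total = 0.3386 K/W
Q = ΔT/R_total = 145/0.3386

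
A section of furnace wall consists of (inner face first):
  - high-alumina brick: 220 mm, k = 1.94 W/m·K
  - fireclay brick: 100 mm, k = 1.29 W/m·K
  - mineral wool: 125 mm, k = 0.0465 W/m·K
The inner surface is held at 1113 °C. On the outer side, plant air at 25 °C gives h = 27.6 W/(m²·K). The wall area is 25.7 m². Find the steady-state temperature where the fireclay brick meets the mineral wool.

T ≈ 1040 °C

Using the resistance-network approach (series):
R_high-alumina brick = L/(kA) = 0.22/(1.94×25.7) = 0.004413 K/W
R_fireclay brick = L/(kA) = 0.1/(1.29×25.7) = 0.003016 K/W
R_mineral wool = L/(kA) = 0.125/(0.0465×25.7) = 0.1046 K/W
R_outer film = 1/(h_o·A) = 1/(27.6×25.7) = 0.00141 K/W
R_total = 0.1134 K/W;  Q = ΔT/R_total = 1088/0.1134 = 9591 W
T_interface = T_inner − Q·ΣR(inner→interface) = 1113 − 9590×0.007429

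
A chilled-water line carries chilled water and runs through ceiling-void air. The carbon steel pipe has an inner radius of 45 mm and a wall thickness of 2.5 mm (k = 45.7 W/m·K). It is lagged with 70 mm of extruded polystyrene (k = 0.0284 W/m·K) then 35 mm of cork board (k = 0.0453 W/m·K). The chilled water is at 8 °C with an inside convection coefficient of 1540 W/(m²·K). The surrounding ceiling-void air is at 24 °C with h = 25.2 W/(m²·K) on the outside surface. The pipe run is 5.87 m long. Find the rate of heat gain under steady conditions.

Q ≈ 15.6 W

Treating each annulus and film as a series resistance:
R_inner film = 1/(h_i·2πr₁L) = 1/(1540×2π×0.045×5.87) = 3.912×10^-4 K/W
R_carbon steel pipe wall = ln(47.5/45)/(2π×45.7×5.87) = 3.208×10^-5 K/W
R_extruded polystyrene = ln(117.5/47.5)/(2π×0.0284×5.87) = 0.8647 K/W
R_cork board = ln(152.5/117.5)/(2π×0.0453×5.87) = 0.1561 K/W
R_outer film = 1/(h_o·2πr_oL) = 1/(25.2×2π×0.1525×5.87) = 0.007055 K/W
R_total = 1.028 K/W
Q = ΔT/R_total = 16/1.028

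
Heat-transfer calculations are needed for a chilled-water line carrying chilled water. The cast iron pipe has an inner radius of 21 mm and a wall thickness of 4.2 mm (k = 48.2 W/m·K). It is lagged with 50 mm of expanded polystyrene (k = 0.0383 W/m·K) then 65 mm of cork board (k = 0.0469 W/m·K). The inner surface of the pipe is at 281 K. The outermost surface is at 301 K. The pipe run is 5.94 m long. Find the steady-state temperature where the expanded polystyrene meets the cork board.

T ≈ 295 K

Treating each annulus and film as a series resistance:
R_cast iron pipe wall = ln(25.2/21)/(2π×48.2×5.94) = 1.014×10^-4 K/W
R_expanded polystyrene = ln(75.2/25.2)/(2π×0.0383×5.94) = 0.7649 K/W
R_cork board = ln(140.2/75.2)/(2π×0.0469×5.94) = 0.3559 K/W
R_total = 1.121 K/W
Q = ΔT/R_total = 20/1.121
Q = 17.8 W
T_interface = T_inner + Q·ΣR(inner→interface) = 281 + 17.8×0.765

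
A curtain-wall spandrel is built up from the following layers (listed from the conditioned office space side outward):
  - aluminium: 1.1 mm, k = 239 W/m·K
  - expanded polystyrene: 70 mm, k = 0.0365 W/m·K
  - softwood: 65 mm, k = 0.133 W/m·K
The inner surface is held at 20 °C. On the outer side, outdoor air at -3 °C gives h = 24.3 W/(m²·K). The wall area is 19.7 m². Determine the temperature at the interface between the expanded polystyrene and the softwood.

T ≈ 1.98 °C

Thermal resistances in series:
R_aluminium = L/(kA) = 0.0011/(239×19.7) = 2.336×10^-7 K/W
R_expanded polystyrene = L/(kA) = 0.07/(0.0365×19.7) = 0.09735 K/W
R_softwood = L/(kA) = 0.065/(0.133×19.7) = 0.02481 K/W
R_outer film = 1/(h_o·A) = 1/(24.3×19.7) = 0.002089 K/W
R_total = 0.1242 K/W;  Q = ΔT/R_total = 23/0.1242 = 185.1 W
T_interface = T_inner − Q·ΣR(inner→interface) = 20 − 185×0.09735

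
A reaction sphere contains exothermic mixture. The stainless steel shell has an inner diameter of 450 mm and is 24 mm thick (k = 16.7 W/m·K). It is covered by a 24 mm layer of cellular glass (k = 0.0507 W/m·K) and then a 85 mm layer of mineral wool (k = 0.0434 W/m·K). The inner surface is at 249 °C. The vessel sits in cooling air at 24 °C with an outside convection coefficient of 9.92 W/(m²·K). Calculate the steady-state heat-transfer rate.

Q ≈ 102 W

Spherical conduction: R = (1/r_in − 1/r_out)/(4πk) per layer; series-sum.
R_stainless steel shell = (1/0.225 − 1/0.249)/(4π×16.7) = 0.002041 K/W
R_cellular glass = (1/0.249 − 1/0.273)/(4π×0.0507) = 0.5542 K/W
R_mineral wool = (1/0.273 − 1/0.358)/(4π×0.0434) = 1.595 K/W
R_outer film = 1/(h·4πr_o²) = 1/(9.92×4π×0.358²) = 0.06259 K/W
R_total = 2.213 K/W
Q = ΔT/R_total = 225/2.213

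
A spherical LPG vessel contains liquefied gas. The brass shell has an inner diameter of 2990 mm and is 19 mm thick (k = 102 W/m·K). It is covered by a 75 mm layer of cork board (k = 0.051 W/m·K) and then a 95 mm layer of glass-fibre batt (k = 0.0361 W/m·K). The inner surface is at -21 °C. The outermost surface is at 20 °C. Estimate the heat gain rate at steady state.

Q ≈ 323 W

Radial (spherical) resistances in series:
R_brass shell = (1/1.495 − 1/1.514)/(4π×102) = 6.549×10^-6 K/W
R_cork board = (1/1.514 − 1/1.589)/(4π×0.051) = 0.04864 K/W
R_glass-fibre batt = (1/1.589 − 1/1.684)/(4π×0.0361) = 0.07826 K/W
R_total = 0.1269 K/W
Q = ΔT/R_total = 41/0.1269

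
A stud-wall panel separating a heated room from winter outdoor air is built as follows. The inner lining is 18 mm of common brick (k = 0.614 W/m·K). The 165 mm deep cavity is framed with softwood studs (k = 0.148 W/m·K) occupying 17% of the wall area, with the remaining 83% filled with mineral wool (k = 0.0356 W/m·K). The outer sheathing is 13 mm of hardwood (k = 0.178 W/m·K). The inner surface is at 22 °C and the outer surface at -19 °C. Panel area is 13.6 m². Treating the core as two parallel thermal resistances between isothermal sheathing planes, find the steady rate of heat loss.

Q ≈ 179 W

Sheathing layers in series; stud and cavity paths in parallel between them.
R_inner = 0.018/(0.614×13.6) = 0.002156 K/W
R_stud  = 0.165/(0.148×0.17×13.6) = 0.4822 K/W
R_cav   = 0.165/(0.0356×0.83×13.6) = 0.4106 K/W
1/R_core = 1/R_stud + 1/R_cav → R_core = 0.2218 K/W
R_outer = 0.013/(0.178×13.6) = 0.00537 K/W
R_total = 0.2293 K/W
Q = ΔT/R_total = 41/0.2293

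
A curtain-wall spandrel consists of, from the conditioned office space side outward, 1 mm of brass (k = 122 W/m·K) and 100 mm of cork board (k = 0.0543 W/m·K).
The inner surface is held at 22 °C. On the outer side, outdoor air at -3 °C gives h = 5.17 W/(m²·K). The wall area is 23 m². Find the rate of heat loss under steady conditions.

Using the resistance-network approach (series):
R_brass = L/(kA) = 0.001/(122×23) = 3.564×10^-7 K/W
R_cork board = L/(kA) = 0.1/(0.0543×23) = 0.08007 K/W
R_outer film = 1/(h_o·A) = 1/(5.17×23) = 0.00841 K/W
R_total = 0.08848 K/W
Q = ΔT / R_total = 25 / 0.08848

Q ≈ 283 W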